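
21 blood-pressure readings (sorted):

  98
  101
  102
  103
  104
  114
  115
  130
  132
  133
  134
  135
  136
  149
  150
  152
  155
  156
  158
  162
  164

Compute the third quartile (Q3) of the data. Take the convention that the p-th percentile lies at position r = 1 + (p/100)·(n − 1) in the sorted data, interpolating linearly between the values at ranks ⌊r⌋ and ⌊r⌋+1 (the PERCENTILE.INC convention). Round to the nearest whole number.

152

n = 21.
r = 1 + (75/100)·(21 − 1) = 1 + 15 = 16.
r is an integer, so P75 is the value at rank 16: 152.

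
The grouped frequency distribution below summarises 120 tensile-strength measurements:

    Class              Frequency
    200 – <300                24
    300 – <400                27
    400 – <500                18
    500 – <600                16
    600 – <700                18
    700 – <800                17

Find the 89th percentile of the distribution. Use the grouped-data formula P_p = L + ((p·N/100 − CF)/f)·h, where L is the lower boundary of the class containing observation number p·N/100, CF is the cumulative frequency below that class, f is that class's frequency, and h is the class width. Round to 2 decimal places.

N = 120; target position k = 89/100 · 120 = 106.8.
Cumulative frequencies: 24, 51, 69, 85, 103, 120.
Observation 106.8 falls in the class 700 – <800.
L = 700, CF = 103, f = 17, h = 100.
P89 = 700 + ((106.8 − 103)/17)·100 = 700 + 22.3529 = 722.353.

722.35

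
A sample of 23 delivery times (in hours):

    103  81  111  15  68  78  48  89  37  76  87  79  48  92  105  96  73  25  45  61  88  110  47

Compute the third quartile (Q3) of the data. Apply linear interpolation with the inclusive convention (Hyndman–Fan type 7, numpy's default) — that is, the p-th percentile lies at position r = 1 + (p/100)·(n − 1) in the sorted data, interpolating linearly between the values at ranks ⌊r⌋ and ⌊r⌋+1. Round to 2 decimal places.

90.50

Sorted: 15, 25, 37, 45, 47, 48, 48, 61, 68, 73, 76, 78, 79, 81, 87, 88, 89, 92, 96, 103, 105, 110, 111.
n = 23.
r = 1 + (75/100)·(23 − 1) = 1 + 16.5 = 17.5.
Rank 17 is 89 and rank 18 is 92.
Interpolate: 89 + 0.5·(92 − 89) = 89 + 0.5·3 = 90.5.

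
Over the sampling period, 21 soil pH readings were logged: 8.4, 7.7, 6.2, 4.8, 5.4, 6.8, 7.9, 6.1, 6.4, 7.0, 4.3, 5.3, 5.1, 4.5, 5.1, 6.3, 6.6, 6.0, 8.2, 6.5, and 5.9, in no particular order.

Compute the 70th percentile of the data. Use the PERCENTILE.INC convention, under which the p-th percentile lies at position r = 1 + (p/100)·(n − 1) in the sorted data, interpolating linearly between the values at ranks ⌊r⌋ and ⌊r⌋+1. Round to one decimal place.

Sorted: 4.3, 4.5, 4.8, 5.1, 5.1, 5.3, 5.4, 5.9, 6.0, 6.1, 6.2, 6.3, 6.4, 6.5, 6.6, 6.8, 7.0, 7.7, 7.9, 8.2, 8.4.
n = 21.
r = 1 + (70/100)·(21 − 1) = 1 + 14 = 15.
r is an integer, so P70 is the value at rank 15: 6.6.

6.6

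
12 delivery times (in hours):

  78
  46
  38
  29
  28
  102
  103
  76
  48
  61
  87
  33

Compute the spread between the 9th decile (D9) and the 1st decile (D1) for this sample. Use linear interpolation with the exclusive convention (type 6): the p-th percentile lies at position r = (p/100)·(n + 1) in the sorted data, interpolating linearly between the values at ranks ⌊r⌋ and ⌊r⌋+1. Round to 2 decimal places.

74.40

Sorted: 28, 29, 33, 38, 46, 48, 61, 76, 78, 87, 102, 103.
n = 12.
P10: r = 1.3; ranks 1–2 are 28, 29; interpolating gives 28.3.
P90: r = 11.7; ranks 11–12 are 102, 103; interpolating gives 102.7.
Difference: 102.7 − 28.3 = 74.4.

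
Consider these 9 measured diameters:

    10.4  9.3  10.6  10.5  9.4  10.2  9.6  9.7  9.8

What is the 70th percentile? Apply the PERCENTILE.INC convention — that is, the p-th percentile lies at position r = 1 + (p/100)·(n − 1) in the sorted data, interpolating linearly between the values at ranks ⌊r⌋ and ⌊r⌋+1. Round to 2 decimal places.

10.32

Sorted: 9.3, 9.4, 9.6, 9.7, 9.8, 10.2, 10.4, 10.5, 10.6.
n = 9.
r = 1 + (70/100)·(9 − 1) = 1 + 5.6 = 6.6.
Rank 6 is 10.2 and rank 7 is 10.4.
Interpolate: 10.2 + 0.6·(10.4 − 10.2) = 10.2 + 0.6·0.2 = 10.32.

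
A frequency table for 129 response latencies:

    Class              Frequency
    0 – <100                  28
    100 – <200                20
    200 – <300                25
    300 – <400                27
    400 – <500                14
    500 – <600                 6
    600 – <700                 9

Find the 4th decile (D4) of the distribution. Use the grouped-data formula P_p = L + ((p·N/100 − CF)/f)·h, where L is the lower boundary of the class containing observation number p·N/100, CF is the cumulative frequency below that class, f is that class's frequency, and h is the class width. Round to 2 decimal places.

N = 129; target position k = 40/100 · 129 = 51.6.
Cumulative frequencies: 28, 48, 73, 100, 114, 120, 129.
Observation 51.6 falls in the class 200 – <300.
L = 200, CF = 48, f = 25, h = 100.
P40 = 200 + ((51.6 − 48)/25)·100 = 200 + 14.4 = 214.4.

214.40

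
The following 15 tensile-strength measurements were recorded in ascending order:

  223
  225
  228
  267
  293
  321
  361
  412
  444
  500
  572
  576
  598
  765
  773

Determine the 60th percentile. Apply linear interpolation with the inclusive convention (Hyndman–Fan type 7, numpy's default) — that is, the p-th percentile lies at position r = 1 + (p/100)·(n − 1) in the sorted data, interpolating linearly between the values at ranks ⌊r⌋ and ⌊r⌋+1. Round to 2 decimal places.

466.40

n = 15.
r = 1 + (60/100)·(15 − 1) = 1 + 8.4 = 9.4.
Rank 9 is 444 and rank 10 is 500.
Interpolate: 444 + 0.4·(500 − 444) = 444 + 0.4·56 = 466.4.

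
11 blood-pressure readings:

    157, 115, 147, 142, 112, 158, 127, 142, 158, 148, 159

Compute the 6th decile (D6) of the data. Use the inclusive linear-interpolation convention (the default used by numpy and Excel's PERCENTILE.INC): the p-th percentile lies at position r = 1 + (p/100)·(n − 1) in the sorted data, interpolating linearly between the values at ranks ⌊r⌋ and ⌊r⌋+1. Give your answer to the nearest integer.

Sorted: 112, 115, 127, 142, 142, 147, 148, 157, 158, 158, 159.
n = 11.
r = 1 + (60/100)·(11 − 1) = 1 + 6 = 7.
r is an integer, so P60 is the value at rank 7: 148.

148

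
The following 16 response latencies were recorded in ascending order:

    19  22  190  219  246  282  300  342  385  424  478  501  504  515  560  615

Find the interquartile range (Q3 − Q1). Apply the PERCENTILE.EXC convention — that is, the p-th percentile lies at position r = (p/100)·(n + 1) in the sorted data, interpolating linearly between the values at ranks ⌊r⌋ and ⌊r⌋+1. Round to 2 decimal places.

277.50

n = 16.
P25: r = 4.25; ranks 4–5 are 219, 246; interpolating gives 225.75.
P75: r = 12.75; ranks 12–13 are 501, 504; interpolating gives 503.25.
Difference: 503.25 − 225.75 = 277.5.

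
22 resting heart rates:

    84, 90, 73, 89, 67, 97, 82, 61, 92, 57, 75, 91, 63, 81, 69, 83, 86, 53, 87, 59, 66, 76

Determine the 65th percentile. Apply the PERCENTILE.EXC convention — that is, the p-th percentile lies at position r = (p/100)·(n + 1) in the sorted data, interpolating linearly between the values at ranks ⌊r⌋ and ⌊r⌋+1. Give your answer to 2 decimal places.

Sorted: 53, 57, 59, 61, 63, 66, 67, 69, 73, 75, 76, 81, 82, 83, 84, 86, 87, 89, 90, 91, 92, 97.
n = 22.
r = (65/100)·(22 + 1) = 14.95.
Rank 14 is 83 and rank 15 is 84.
Interpolate: 83 + 0.95·(84 − 83) = 83 + 0.95·1 = 83.95.

83.95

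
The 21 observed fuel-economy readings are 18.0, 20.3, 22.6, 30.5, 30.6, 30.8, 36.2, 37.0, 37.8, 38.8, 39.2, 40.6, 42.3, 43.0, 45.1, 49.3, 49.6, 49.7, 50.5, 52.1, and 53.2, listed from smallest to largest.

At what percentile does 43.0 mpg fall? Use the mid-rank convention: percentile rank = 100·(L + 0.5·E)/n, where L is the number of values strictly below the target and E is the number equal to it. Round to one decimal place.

64.3

Count below 43.0: L = 13; count equal: E = 1; n = 21.
Percentile rank = 100·(13 + 0.5·1)/21 = 100·13.5/21 = 64.29.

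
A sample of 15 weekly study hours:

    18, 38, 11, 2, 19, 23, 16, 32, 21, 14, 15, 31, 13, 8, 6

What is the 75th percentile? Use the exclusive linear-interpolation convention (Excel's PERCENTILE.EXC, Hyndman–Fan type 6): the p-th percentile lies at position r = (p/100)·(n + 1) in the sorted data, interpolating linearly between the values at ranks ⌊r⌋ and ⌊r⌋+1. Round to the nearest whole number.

23

Sorted: 2, 6, 8, 11, 13, 14, 15, 16, 18, 19, 21, 23, 31, 32, 38.
n = 15.
r = (75/100)·(15 + 1) = 12.
r is an integer, so P75 is the value at rank 12: 23.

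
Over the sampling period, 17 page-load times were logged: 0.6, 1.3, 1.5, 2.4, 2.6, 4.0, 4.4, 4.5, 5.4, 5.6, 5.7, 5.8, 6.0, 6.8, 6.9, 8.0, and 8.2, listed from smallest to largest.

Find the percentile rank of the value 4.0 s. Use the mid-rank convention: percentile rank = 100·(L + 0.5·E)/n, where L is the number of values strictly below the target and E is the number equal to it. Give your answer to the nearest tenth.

Count below 4.0: L = 5; count equal: E = 1; n = 17.
Percentile rank = 100·(5 + 0.5·1)/17 = 100·5.5/17 = 32.35.

32.4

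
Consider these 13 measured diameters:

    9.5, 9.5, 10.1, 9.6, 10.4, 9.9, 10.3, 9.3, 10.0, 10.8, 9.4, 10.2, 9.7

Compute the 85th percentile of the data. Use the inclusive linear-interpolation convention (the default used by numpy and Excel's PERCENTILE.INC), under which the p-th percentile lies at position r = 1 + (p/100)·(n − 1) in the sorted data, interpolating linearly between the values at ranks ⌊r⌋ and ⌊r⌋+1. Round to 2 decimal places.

Sorted: 9.3, 9.4, 9.5, 9.5, 9.6, 9.7, 9.9, 10.0, 10.1, 10.2, 10.3, 10.4, 10.8.
n = 13.
r = 1 + (85/100)·(13 − 1) = 1 + 10.2 = 11.2.
Rank 11 is 10.3 and rank 12 is 10.4.
Interpolate: 10.3 + 0.2·(10.4 − 10.3) = 10.3 + 0.2·0.1 = 10.32.

10.32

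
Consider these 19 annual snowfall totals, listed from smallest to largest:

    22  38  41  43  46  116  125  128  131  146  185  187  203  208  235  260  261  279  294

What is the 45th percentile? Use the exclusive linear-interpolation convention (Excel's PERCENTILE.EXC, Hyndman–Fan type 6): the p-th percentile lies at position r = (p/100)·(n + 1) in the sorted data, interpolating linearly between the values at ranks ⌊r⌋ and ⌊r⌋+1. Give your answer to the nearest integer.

131

n = 19.
r = (45/100)·(19 + 1) = 9.
r is an integer, so P45 is the value at rank 9: 131.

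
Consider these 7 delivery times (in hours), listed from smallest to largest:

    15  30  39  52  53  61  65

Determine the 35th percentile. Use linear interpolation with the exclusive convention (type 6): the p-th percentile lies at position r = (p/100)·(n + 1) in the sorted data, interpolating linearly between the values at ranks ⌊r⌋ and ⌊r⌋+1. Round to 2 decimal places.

n = 7.
r = (35/100)·(7 + 1) = 2.8.
Rank 2 is 30 and rank 3 is 39.
Interpolate: 30 + 0.8·(39 − 30) = 30 + 0.8·9 = 37.2.

37.20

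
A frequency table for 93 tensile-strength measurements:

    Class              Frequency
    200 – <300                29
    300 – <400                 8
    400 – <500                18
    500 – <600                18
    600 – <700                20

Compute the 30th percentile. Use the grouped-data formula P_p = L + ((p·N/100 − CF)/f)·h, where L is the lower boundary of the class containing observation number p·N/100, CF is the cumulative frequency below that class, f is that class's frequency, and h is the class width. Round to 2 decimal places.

296.21

N = 93; target position k = 30/100 · 93 = 27.9.
Cumulative frequencies: 29, 37, 55, 73, 93.
Observation 27.9 falls in the class 200 – <300.
L = 200, CF = 0, f = 29, h = 100.
P30 = 200 + ((27.9 − 0)/29)·100 = 200 + 96.2069 = 296.207.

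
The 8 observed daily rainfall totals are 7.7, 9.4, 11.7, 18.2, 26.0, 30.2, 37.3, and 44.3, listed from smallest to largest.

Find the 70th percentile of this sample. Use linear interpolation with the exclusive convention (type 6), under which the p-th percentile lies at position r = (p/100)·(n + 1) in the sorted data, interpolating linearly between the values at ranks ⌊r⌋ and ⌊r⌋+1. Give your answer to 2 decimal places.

n = 8.
r = (70/100)·(8 + 1) = 6.3.
Rank 6 is 30.2 and rank 7 is 37.3.
Interpolate: 30.2 + 0.3·(37.3 − 30.2) = 30.2 + 0.3·7.1 = 32.33.

32.33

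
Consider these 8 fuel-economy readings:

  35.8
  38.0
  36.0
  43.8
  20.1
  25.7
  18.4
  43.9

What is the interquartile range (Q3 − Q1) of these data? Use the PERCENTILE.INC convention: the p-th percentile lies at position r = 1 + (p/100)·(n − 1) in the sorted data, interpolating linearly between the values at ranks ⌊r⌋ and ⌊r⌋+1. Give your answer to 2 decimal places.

15.15

Sorted: 18.4, 20.1, 25.7, 35.8, 36.0, 38.0, 43.8, 43.9.
n = 8.
P25: r = 2.75; ranks 2–3 are 20.1, 25.7; interpolating gives 24.3.
P75: r = 6.25; ranks 6–7 are 38.0, 43.8; interpolating gives 39.45.
Difference: 39.45 − 24.3 = 15.15.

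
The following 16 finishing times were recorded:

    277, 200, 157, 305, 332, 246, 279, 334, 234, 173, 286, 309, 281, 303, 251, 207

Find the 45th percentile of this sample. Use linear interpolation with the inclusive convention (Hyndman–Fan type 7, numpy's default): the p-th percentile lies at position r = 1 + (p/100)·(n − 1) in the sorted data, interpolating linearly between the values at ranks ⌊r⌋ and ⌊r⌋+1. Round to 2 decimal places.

270.50

Sorted: 157, 173, 200, 207, 234, 246, 251, 277, 279, 281, 286, 303, 305, 309, 332, 334.
n = 16.
r = 1 + (45/100)·(16 − 1) = 1 + 6.75 = 7.75.
Rank 7 is 251 and rank 8 is 277.
Interpolate: 251 + 0.75·(277 − 251) = 251 + 0.75·26 = 270.5.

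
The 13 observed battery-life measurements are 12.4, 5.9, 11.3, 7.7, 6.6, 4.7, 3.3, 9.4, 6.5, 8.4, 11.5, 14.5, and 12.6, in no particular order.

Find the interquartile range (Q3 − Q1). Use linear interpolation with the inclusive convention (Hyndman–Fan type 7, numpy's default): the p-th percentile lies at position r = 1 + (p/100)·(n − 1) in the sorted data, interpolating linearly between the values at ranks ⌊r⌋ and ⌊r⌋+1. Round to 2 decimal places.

Sorted: 3.3, 4.7, 5.9, 6.5, 6.6, 7.7, 8.4, 9.4, 11.3, 11.5, 12.4, 12.6, 14.5.
n = 13.
P25: r = 4 (integer) → 6.5.
P75: r = 10 (integer) → 11.5.
Difference: 11.5 − 6.5 = 5.

5.00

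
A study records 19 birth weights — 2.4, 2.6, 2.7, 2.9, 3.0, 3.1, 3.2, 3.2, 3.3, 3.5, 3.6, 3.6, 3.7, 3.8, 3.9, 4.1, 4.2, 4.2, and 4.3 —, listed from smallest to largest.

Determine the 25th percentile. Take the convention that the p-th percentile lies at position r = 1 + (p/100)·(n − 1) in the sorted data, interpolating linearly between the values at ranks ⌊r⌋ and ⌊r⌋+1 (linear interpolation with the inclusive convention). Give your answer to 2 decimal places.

n = 19.
r = 1 + (25/100)·(19 − 1) = 1 + 4.5 = 5.5.
Rank 5 is 3.0 and rank 6 is 3.1.
Interpolate: 3.0 + 0.5·(3.1 − 3.0) = 3.0 + 0.5·0.1 = 3.05.

3.05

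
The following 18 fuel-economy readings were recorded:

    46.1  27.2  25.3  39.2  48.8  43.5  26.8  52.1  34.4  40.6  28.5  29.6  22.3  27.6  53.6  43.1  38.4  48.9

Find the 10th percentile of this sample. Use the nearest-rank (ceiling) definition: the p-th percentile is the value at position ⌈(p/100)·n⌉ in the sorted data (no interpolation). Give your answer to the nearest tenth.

Sorted: 22.3, 25.3, 26.8, 27.2, 27.6, 28.5, 29.6, 34.4, 38.4, 39.2, 40.6, 43.1, 43.5, 46.1, 48.8, 48.9, 52.1, 53.6.
n = 18.
Position = ⌈10/100 · 18⌉ = ⌈1.8⌉ = 2.
The value at rank 2 is 25.3.

25.3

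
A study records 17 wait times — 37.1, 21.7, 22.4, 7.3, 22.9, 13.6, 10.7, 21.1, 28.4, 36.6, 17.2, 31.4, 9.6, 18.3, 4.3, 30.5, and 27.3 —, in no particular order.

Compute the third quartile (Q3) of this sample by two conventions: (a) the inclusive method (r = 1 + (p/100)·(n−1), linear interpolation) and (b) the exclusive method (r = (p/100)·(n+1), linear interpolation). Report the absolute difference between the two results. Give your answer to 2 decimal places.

1.05

Sorted: 4.3, 7.3, 9.6, 10.7, 13.6, 17.2, 18.3, 21.1, 21.7, 22.4, 22.9, 27.3, 28.4, 30.5, 31.4, 36.6, 37.1.
n = 17.
(a) r = 13 → value at rank 13 = 28.4.
(b) r = 13.5; between ranks 13 (28.4) and 14 (30.5): 29.45.
|28.4 − 29.45| = 1.05.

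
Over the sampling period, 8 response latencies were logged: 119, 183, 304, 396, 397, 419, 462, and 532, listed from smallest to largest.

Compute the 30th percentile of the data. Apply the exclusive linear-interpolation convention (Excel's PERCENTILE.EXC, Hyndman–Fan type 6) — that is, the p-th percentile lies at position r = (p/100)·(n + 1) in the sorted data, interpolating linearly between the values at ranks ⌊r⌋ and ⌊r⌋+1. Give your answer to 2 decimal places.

267.70

n = 8.
r = (30/100)·(8 + 1) = 2.7.
Rank 2 is 183 and rank 3 is 304.
Interpolate: 183 + 0.7·(304 − 183) = 183 + 0.7·121 = 267.7.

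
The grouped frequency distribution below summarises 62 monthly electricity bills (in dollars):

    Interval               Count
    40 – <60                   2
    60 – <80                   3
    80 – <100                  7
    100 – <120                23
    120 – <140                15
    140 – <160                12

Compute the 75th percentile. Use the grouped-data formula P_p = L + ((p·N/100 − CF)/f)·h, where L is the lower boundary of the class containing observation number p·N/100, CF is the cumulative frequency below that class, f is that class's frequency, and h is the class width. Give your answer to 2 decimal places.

N = 62; target position k = 75/100 · 62 = 46.5.
Cumulative frequencies: 2, 5, 12, 35, 50, 62.
Observation 46.5 falls in the class 120 – <140.
L = 120, CF = 35, f = 15, h = 20.
P75 = 120 + ((46.5 − 35)/15)·20 = 120 + 15.3333 = 135.333.

135.33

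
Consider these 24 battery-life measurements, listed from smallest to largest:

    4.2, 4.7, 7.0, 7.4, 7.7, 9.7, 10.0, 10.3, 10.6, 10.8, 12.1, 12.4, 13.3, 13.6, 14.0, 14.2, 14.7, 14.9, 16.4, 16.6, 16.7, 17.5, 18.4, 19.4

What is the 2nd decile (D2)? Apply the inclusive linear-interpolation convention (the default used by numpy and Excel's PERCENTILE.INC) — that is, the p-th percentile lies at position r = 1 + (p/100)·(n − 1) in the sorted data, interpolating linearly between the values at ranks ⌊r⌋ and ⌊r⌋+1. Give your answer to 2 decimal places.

n = 24.
r = 1 + (20/100)·(24 − 1) = 1 + 4.6 = 5.6.
Rank 5 is 7.7 and rank 6 is 9.7.
Interpolate: 7.7 + 0.6·(9.7 − 7.7) = 7.7 + 0.6·2 = 8.9.

8.90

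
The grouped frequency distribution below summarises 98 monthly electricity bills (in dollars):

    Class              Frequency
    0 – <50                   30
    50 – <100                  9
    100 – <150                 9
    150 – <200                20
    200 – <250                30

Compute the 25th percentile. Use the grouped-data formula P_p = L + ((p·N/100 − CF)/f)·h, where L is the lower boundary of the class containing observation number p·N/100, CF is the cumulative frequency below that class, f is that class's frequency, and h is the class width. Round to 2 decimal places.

N = 98; target position k = 25/100 · 98 = 24.5.
Cumulative frequencies: 30, 39, 48, 68, 98.
Observation 24.5 falls in the class 0 – <50.
L = 0, CF = 0, f = 30, h = 50.
P25 = 0 + ((24.5 − 0)/30)·50 = 0 + 40.8333 = 40.8333.

40.83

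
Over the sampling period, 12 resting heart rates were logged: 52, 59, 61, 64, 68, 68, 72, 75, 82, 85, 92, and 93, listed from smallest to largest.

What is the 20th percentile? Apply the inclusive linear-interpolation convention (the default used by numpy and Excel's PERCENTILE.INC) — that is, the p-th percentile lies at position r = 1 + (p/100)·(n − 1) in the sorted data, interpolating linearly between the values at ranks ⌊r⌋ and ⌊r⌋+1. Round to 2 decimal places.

n = 12.
r = 1 + (20/100)·(12 − 1) = 1 + 2.2 = 3.2.
Rank 3 is 61 and rank 4 is 64.
Interpolate: 61 + 0.2·(64 − 61) = 61 + 0.2·3 = 61.6.

61.60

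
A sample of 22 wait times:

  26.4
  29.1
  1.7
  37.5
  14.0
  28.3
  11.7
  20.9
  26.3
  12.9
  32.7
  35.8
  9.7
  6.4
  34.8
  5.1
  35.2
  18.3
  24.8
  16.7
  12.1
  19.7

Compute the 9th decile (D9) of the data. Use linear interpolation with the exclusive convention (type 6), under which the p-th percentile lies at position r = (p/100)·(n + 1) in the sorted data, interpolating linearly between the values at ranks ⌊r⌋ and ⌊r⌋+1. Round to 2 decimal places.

Sorted: 1.7, 5.1, 6.4, 9.7, 11.7, 12.1, 12.9, 14.0, 16.7, 18.3, 19.7, 20.9, 24.8, 26.3, 26.4, 28.3, 29.1, 32.7, 34.8, 35.2, 35.8, 37.5.
n = 22.
r = (90/100)·(22 + 1) = 20.7.
Rank 20 is 35.2 and rank 21 is 35.8.
Interpolate: 35.2 + 0.7·(35.8 − 35.2) = 35.2 + 0.7·0.6 = 35.62.

35.62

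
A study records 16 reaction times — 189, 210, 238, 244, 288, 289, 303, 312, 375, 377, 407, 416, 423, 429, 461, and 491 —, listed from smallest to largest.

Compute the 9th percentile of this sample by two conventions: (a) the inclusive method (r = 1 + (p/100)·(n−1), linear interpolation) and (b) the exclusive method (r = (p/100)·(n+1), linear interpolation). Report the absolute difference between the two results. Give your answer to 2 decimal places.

n = 16.
(a) r = 2.35; between ranks 2 (210) and 3 (238): 219.8.
(b) r = 1.53; between ranks 1 (189) and 2 (210): 200.13.
|219.8 − 200.13| = 19.67.

19.67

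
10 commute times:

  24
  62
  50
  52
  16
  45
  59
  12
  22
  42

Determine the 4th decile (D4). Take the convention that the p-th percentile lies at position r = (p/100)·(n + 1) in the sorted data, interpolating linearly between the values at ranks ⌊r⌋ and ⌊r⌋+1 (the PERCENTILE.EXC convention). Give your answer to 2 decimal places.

31.20

Sorted: 12, 16, 22, 24, 42, 45, 50, 52, 59, 62.
n = 10.
r = (40/100)·(10 + 1) = 4.4.
Rank 4 is 24 and rank 5 is 42.
Interpolate: 24 + 0.4·(42 − 24) = 24 + 0.4·18 = 31.2.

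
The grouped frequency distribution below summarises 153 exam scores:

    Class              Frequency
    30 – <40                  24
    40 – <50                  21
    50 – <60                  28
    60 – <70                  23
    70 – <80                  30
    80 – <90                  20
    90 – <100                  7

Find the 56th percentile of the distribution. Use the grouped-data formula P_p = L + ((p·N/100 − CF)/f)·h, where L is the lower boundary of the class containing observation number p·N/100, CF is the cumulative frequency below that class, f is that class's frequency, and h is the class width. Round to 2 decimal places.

65.51

N = 153; target position k = 56/100 · 153 = 85.68.
Cumulative frequencies: 24, 45, 73, 96, 126, 146, 153.
Observation 85.68 falls in the class 60 – <70.
L = 60, CF = 73, f = 23, h = 10.
P56 = 60 + ((85.68 − 73)/23)·10 = 60 + 5.51304 = 65.513.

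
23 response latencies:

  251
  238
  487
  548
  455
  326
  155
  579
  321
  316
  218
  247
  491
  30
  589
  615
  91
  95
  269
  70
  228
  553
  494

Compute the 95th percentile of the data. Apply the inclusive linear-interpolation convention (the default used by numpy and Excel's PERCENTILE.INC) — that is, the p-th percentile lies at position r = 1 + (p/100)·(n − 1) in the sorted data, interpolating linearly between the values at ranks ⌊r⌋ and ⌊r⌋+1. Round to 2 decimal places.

Sorted: 30, 70, 91, 95, 155, 218, 228, 238, 247, 251, 269, 316, 321, 326, 455, 487, 491, 494, 548, 553, 579, 589, 615.
n = 23.
r = 1 + (95/100)·(23 − 1) = 1 + 20.9 = 21.9.
Rank 21 is 579 and rank 22 is 589.
Interpolate: 579 + 0.9·(589 − 579) = 579 + 0.9·10 = 588.

588.00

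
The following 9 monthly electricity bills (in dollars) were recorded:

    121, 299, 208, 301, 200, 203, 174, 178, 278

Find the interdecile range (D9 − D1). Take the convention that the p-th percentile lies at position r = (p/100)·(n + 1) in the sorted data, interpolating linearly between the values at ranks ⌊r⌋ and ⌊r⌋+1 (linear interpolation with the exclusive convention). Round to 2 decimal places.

Sorted: 121, 174, 178, 200, 203, 208, 278, 299, 301.
n = 9.
P10: r = 1 (integer) → 121.
P90: r = 9 (integer) → 301.
Difference: 301 − 121 = 180.

180.00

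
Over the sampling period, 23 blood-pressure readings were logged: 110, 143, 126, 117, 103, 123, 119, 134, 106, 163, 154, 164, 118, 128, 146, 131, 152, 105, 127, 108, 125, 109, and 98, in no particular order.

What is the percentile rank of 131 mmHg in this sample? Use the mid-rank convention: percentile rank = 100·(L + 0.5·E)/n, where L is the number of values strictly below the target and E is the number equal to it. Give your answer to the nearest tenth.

67.4

Sorted: 98, 103, 105, 106, 108, 109, 110, 117, 118, 119, 123, 125, 126, 127, 128, 131, 134, 143, 146, 152, 154, 163, 164.
Count below 131: L = 15; count equal: E = 1; n = 23.
Percentile rank = 100·(15 + 0.5·1)/23 = 100·15.5/23 = 67.39.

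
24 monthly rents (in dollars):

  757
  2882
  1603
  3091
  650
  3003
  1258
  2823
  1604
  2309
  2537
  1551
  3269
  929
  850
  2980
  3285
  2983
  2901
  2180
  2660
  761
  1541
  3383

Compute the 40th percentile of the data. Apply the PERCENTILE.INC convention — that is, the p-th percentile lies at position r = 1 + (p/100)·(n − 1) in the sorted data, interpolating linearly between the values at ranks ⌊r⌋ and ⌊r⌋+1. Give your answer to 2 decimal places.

Sorted: 650, 757, 761, 850, 929, 1258, 1541, 1551, 1603, 1604, 2180, 2309, 2537, 2660, 2823, 2882, 2901, 2980, 2983, 3003, 3091, 3269, 3285, 3383.
n = 24.
r = 1 + (40/100)·(24 − 1) = 1 + 9.2 = 10.2.
Rank 10 is 1604 and rank 11 is 2180.
Interpolate: 1604 + 0.2·(2180 − 1604) = 1604 + 0.2·576 = 1719.2.

1719.20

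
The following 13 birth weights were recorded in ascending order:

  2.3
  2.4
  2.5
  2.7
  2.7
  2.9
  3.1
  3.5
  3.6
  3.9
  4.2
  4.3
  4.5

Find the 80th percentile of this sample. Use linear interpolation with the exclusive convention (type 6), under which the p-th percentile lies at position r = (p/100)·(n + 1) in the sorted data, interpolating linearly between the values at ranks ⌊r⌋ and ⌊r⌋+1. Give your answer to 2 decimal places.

4.22

n = 13.
r = (80/100)·(13 + 1) = 11.2.
Rank 11 is 4.2 and rank 12 is 4.3.
Interpolate: 4.2 + 0.2·(4.3 − 4.2) = 4.2 + 0.2·0.1 = 4.22.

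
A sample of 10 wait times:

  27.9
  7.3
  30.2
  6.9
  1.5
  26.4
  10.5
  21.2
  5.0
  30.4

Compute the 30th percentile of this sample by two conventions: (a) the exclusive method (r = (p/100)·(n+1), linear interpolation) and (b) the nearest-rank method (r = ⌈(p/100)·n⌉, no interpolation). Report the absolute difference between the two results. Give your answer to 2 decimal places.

0.12

Sorted: 1.5, 5.0, 6.9, 7.3, 10.5, 21.2, 26.4, 27.9, 30.2, 30.4.
n = 10.
(a) r = 3.3; between ranks 3 (6.9) and 4 (7.3): 7.02.
(b) the nearest-rank method: rank 3 → 6.9.
|7.02 − 6.9| = 0.12.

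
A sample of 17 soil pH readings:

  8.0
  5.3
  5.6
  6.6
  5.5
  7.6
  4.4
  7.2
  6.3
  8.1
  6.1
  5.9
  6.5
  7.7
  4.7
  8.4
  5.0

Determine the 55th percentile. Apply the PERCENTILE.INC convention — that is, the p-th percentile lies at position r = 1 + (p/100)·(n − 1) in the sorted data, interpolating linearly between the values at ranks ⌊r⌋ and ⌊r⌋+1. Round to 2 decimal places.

6.46

Sorted: 4.4, 4.7, 5.0, 5.3, 5.5, 5.6, 5.9, 6.1, 6.3, 6.5, 6.6, 7.2, 7.6, 7.7, 8.0, 8.1, 8.4.
n = 17.
r = 1 + (55/100)·(17 − 1) = 1 + 8.8 = 9.8.
Rank 9 is 6.3 and rank 10 is 6.5.
Interpolate: 6.3 + 0.8·(6.5 − 6.3) = 6.3 + 0.8·0.2 = 6.46.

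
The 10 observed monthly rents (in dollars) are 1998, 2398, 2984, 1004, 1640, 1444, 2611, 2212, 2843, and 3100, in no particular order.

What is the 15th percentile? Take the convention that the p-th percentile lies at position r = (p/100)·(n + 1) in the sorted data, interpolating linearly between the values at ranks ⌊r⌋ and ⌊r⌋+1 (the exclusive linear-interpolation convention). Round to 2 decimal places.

1290.00

Sorted: 1004, 1444, 1640, 1998, 2212, 2398, 2611, 2843, 2984, 3100.
n = 10.
r = (15/100)·(10 + 1) = 1.65.
Rank 1 is 1004 and rank 2 is 1444.
Interpolate: 1004 + 0.65·(1444 − 1004) = 1004 + 0.65·440 = 1290.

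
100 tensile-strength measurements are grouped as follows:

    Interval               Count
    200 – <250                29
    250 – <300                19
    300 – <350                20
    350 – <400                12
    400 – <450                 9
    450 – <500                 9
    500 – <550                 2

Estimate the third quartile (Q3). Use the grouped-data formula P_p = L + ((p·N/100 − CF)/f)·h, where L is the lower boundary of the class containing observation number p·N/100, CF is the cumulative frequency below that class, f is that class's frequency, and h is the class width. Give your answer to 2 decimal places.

379.17

N = 100; target position k = 75/100 · 100 = 75.
Cumulative frequencies: 29, 48, 68, 80, 89, 98, 100.
Observation 75 falls in the class 350 – <400.
L = 350, CF = 68, f = 12, h = 50.
P75 = 350 + ((75 − 68)/12)·50 = 350 + 29.1667 = 379.167.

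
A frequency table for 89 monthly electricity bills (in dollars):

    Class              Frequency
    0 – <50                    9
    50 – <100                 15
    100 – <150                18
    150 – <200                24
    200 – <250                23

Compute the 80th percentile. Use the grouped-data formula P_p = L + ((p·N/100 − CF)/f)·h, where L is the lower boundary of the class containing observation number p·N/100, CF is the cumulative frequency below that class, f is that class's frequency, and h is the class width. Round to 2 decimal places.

N = 89; target position k = 80/100 · 89 = 71.2.
Cumulative frequencies: 9, 24, 42, 66, 89.
Observation 71.2 falls in the class 200 – <250.
L = 200, CF = 66, f = 23, h = 50.
P80 = 200 + ((71.2 − 66)/23)·50 = 200 + 11.3043 = 211.304.

211.30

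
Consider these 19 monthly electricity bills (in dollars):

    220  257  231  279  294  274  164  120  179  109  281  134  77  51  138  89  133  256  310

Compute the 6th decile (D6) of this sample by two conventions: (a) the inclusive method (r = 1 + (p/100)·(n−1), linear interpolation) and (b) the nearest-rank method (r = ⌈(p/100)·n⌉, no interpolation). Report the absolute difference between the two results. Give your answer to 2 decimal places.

2.20

Sorted: 51, 77, 89, 109, 120, 133, 134, 138, 164, 179, 220, 231, 256, 257, 274, 279, 281, 294, 310.
n = 19.
(a) r = 11.8; between ranks 11 (220) and 12 (231): 228.8.
(b) the nearest-rank method: rank 12 → 231.
|228.8 − 231| = 2.2.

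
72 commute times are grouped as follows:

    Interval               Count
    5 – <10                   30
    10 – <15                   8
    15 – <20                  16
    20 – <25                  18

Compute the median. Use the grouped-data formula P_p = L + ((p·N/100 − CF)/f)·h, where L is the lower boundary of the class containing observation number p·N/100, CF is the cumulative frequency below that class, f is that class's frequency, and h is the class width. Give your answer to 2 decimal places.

N = 72; target position k = 50/100 · 72 = 36.
Cumulative frequencies: 30, 38, 54, 72.
Observation 36 falls in the class 10 – <15.
L = 10, CF = 30, f = 8, h = 5.
P50 = 10 + ((36 − 30)/8)·5 = 10 + 3.75 = 13.75.

13.75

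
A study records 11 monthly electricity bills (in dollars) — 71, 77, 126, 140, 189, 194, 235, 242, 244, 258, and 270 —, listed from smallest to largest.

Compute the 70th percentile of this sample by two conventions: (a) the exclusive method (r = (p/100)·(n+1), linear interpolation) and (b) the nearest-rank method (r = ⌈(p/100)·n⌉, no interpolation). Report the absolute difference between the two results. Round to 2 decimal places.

0.80

n = 11.
(a) r = 8.4; between ranks 8 (242) and 9 (244): 242.8.
(b) the nearest-rank method: rank 8 → 242.
|242.8 − 242| = 0.8.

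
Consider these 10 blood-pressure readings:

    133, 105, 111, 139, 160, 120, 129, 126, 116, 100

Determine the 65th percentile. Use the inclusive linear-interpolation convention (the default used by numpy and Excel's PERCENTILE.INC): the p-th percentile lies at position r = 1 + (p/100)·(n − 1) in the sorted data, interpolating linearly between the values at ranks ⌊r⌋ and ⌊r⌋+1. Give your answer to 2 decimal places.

128.55

Sorted: 100, 105, 111, 116, 120, 126, 129, 133, 139, 160.
n = 10.
r = 1 + (65/100)·(10 − 1) = 1 + 5.85 = 6.85.
Rank 6 is 126 and rank 7 is 129.
Interpolate: 126 + 0.85·(129 − 126) = 126 + 0.85·3 = 128.55.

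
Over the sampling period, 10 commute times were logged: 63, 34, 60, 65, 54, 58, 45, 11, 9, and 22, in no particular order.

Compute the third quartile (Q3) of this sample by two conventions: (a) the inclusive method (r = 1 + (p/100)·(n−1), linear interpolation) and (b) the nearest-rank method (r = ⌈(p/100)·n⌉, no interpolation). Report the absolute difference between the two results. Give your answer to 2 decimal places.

0.50

Sorted: 9, 11, 22, 34, 45, 54, 58, 60, 63, 65.
n = 10.
(a) r = 7.75; between ranks 7 (58) and 8 (60): 59.5.
(b) the nearest-rank method: rank 8 → 60.
|59.5 − 60| = 0.5.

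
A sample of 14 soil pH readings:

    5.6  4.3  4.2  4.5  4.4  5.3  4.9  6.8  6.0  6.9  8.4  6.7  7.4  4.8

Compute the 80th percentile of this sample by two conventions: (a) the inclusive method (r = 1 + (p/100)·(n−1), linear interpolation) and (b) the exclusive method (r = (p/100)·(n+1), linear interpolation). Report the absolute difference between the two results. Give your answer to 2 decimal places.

0.06

Sorted: 4.2, 4.3, 4.4, 4.5, 4.8, 4.9, 5.3, 5.6, 6.0, 6.7, 6.8, 6.9, 7.4, 8.4.
n = 14.
(a) r = 11.4; between ranks 11 (6.8) and 12 (6.9): 6.84.
(b) r = 12 → value at rank 12 = 6.9.
|6.84 − 6.9| = 0.06.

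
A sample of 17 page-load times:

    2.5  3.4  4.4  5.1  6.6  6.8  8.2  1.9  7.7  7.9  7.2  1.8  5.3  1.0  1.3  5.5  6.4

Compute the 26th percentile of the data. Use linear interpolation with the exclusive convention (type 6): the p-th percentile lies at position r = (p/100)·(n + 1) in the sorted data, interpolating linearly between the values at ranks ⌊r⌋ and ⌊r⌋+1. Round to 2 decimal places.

Sorted: 1.0, 1.3, 1.8, 1.9, 2.5, 3.4, 4.4, 5.1, 5.3, 5.5, 6.4, 6.6, 6.8, 7.2, 7.7, 7.9, 8.2.
n = 17.
r = (26/100)·(17 + 1) = 4.68.
Rank 4 is 1.9 and rank 5 is 2.5.
Interpolate: 1.9 + 0.68·(2.5 − 1.9) = 1.9 + 0.68·0.6 = 2.308.

2.31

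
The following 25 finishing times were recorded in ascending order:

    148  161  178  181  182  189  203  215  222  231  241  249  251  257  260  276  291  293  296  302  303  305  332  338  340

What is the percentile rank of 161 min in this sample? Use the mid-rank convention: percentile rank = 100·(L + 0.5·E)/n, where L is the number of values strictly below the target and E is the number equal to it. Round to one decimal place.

6.0

Count below 161: L = 1; count equal: E = 1; n = 25.
Percentile rank = 100·(1 + 0.5·1)/25 = 100·1.5/25 = 6.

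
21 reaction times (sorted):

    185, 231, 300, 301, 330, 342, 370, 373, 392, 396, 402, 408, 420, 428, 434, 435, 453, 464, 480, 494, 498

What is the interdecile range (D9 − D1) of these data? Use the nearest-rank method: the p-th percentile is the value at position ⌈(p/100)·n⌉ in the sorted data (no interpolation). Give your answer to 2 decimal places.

n = 21.
P10: rank ⌈10/100·21⌉ = 3 → 300.
P90: rank ⌈90/100·21⌉ = 19 → 480.
Difference: 480 − 300 = 180.

180.00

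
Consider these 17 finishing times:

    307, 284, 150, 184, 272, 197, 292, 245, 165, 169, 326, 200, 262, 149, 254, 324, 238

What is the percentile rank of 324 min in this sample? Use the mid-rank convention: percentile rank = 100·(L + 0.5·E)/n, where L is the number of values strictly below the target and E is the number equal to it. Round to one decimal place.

91.2

Sorted: 149, 150, 165, 169, 184, 197, 200, 238, 245, 254, 262, 272, 284, 292, 307, 324, 326.
Count below 324: L = 15; count equal: E = 1; n = 17.
Percentile rank = 100·(15 + 0.5·1)/17 = 100·15.5/17 = 91.18.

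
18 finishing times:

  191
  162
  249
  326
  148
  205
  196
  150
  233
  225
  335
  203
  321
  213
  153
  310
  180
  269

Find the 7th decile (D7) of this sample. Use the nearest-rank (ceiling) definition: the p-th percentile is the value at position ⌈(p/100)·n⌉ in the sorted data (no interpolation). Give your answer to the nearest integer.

Sorted: 148, 150, 153, 162, 180, 191, 196, 203, 205, 213, 225, 233, 249, 269, 310, 321, 326, 335.
n = 18.
Position = ⌈70/100 · 18⌉ = ⌈12.6⌉ = 13.
The value at rank 13 is 249.

249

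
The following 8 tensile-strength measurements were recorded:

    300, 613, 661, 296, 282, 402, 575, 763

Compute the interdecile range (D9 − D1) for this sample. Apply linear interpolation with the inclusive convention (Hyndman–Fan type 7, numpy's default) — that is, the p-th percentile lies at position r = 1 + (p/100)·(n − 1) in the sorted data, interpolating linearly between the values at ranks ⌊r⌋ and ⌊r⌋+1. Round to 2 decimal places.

399.80

Sorted: 282, 296, 300, 402, 575, 613, 661, 763.
n = 8.
P10: r = 1.7; ranks 1–2 are 282, 296; interpolating gives 291.8.
P90: r = 7.3; ranks 7–8 are 661, 763; interpolating gives 691.6.
Difference: 691.6 − 291.8 = 399.8.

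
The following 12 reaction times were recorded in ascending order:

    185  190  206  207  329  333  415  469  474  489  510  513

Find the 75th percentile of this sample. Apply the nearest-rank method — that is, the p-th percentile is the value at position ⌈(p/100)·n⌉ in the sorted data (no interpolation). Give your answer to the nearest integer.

474

n = 12.
Position = ⌈75/100 · 12⌉ = ⌈9⌉ = 9.
The value at rank 9 is 474.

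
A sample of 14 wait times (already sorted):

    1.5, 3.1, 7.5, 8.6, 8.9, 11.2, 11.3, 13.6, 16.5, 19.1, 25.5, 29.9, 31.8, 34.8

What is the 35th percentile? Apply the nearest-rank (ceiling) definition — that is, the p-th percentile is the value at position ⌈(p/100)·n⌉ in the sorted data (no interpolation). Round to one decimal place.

8.9

n = 14.
Position = ⌈35/100 · 14⌉ = ⌈4.9⌉ = 5.
The value at rank 5 is 8.9.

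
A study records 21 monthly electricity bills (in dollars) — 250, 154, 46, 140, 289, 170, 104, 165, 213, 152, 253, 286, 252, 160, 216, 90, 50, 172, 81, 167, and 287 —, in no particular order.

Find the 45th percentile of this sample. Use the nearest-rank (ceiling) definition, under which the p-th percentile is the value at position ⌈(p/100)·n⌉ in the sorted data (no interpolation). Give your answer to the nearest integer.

Sorted: 46, 50, 81, 90, 104, 140, 152, 154, 160, 165, 167, 170, 172, 213, 216, 250, 252, 253, 286, 287, 289.
n = 21.
Position = ⌈45/100 · 21⌉ = ⌈9.45⌉ = 10.
The value at rank 10 is 165.

165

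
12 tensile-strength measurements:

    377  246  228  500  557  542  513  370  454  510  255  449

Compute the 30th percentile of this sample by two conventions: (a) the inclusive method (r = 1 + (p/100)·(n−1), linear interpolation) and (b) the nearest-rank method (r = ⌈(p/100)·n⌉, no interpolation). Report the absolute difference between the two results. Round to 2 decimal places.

Sorted: 228, 246, 255, 370, 377, 449, 454, 500, 510, 513, 542, 557.
n = 12.
(a) r = 4.3; between ranks 4 (370) and 5 (377): 372.1.
(b) the nearest-rank method: rank 4 → 370.
|372.1 − 370| = 2.1.

2.10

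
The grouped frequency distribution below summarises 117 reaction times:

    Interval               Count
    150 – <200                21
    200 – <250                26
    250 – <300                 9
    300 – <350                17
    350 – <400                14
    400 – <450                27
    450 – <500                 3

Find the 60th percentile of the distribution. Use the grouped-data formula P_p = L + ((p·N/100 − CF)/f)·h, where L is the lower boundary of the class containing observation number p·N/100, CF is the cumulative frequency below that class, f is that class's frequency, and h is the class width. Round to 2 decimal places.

341.76

N = 117; target position k = 60/100 · 117 = 70.2.
Cumulative frequencies: 21, 47, 56, 73, 87, 114, 117.
Observation 70.2 falls in the class 300 – <350.
L = 300, CF = 56, f = 17, h = 50.
P60 = 300 + ((70.2 − 56)/17)·50 = 300 + 41.7647 = 341.765.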